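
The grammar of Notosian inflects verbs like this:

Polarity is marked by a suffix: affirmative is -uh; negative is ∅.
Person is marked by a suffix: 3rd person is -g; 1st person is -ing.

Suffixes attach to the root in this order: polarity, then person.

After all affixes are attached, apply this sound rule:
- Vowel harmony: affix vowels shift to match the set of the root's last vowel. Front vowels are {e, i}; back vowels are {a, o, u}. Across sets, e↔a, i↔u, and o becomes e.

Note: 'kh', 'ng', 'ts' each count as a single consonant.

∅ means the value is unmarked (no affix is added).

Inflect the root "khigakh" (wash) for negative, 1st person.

polarity = negative: zero marking, form stays khigakh.
Attach person 1st person -ing → khigakhing.
Apply vowel harmony: khigakhing → khigakhung.

khigakhung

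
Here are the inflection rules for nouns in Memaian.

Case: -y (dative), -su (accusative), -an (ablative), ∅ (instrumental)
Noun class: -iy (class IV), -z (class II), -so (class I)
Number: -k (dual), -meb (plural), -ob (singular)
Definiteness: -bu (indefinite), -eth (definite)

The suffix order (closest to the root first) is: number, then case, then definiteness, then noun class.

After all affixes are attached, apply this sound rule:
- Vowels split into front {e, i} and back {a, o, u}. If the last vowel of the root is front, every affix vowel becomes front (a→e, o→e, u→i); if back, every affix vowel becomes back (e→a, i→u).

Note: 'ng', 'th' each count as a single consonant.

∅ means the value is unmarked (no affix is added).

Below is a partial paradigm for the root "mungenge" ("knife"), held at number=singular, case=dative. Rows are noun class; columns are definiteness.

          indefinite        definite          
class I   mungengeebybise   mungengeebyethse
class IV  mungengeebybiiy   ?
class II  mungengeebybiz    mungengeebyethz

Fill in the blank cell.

mungengeebyethiy

Attach number singular -ob → mungengeob.
Attach case dative -y → mungengeoby.
Attach definiteness definite -eth → mungengeobyeth.
Attach noun class class IV -iy → mungengeobyethiy.
Apply vowel harmony: mungengeobyethiy → mungengeebyethiy.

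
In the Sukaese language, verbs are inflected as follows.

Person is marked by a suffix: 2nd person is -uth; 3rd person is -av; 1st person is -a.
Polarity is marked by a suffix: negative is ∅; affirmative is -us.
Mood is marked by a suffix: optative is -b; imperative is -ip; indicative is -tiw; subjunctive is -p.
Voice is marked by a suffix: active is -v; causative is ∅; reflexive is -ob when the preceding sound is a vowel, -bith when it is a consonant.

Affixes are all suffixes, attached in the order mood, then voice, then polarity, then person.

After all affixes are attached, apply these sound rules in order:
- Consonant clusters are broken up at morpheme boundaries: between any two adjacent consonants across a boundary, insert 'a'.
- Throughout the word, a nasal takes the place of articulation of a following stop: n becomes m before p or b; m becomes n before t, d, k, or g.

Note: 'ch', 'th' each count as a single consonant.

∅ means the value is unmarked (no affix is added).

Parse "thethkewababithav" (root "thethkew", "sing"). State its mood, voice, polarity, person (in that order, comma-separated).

Segment: thethkew-b-bith-av.
mood: -b → optative.
voice: -ob/bith → reflexive.
polarity: ∅ → negative.
person: -av → 3rd person.

optative, reflexive, negative, 3rd person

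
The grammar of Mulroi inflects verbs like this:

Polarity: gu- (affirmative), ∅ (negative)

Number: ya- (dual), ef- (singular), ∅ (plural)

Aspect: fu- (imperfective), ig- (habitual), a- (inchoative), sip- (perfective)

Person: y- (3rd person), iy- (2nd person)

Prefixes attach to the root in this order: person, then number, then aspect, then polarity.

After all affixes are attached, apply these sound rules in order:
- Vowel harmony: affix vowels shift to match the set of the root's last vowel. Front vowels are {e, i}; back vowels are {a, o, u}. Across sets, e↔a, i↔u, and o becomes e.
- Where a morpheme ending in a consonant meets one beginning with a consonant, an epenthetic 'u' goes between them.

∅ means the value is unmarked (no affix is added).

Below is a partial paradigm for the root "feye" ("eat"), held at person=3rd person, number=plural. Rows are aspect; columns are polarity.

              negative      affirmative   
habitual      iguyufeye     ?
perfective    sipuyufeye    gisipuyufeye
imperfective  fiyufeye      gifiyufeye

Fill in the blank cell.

Attach person 3rd person y- → yfeye.
number = plural: zero marking, form stays yfeye.
Attach aspect habitual ig- → igyfeye.
Attach polarity affirmative gu- → guigyfeye.
Apply vowel harmony: guigyfeye → giigyfeye.
Apply epenthesis: giigyfeye → giiguyufeye.

giiguyufeye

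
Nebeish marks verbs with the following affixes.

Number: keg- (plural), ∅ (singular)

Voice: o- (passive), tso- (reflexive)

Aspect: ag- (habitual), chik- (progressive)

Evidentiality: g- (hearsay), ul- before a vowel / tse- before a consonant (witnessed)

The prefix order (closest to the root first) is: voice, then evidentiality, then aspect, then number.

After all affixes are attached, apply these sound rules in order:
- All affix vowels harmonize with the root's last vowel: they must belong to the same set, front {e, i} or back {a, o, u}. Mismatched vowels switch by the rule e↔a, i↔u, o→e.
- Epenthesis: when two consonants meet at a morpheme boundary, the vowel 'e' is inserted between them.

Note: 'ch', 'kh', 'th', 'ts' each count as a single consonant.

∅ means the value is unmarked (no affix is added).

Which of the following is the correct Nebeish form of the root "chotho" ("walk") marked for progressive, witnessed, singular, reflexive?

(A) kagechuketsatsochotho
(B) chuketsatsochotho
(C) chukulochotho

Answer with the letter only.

B

Attach voice reflexive tso- → tsochotho.
Attach evidentiality witnessed tse- (before consonant 'ts') → tsetsochotho.
Attach aspect progressive chik- → chiktsetsochotho.
number = singular: zero marking, form stays chiktsetsochotho.
Apply vowel harmony: chiktsetsochotho → chuktsatsochotho.
Apply epenthesis: chuktsatsochotho → chuketsatsochotho.
So the correct form is chuketsatsochotho, option (B).
(A) kagechuketsatsochotho is wrong: it uses plural instead of singular for number.
(C) chukulochotho is wrong: it uses passive instead of reflexive for voice.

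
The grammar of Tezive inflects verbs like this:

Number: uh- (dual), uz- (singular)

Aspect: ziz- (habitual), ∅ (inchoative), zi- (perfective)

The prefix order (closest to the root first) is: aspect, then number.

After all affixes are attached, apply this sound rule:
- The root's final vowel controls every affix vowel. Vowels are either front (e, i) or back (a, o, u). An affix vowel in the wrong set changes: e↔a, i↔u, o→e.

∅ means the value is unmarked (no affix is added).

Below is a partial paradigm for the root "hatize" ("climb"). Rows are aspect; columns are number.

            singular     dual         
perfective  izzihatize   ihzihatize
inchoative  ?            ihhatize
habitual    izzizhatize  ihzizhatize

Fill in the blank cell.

izhatize

aspect = inchoative: zero marking, form stays hatize.
Attach number singular uz- → uzhatize.
Apply vowel harmony: uzhatize → izhatize.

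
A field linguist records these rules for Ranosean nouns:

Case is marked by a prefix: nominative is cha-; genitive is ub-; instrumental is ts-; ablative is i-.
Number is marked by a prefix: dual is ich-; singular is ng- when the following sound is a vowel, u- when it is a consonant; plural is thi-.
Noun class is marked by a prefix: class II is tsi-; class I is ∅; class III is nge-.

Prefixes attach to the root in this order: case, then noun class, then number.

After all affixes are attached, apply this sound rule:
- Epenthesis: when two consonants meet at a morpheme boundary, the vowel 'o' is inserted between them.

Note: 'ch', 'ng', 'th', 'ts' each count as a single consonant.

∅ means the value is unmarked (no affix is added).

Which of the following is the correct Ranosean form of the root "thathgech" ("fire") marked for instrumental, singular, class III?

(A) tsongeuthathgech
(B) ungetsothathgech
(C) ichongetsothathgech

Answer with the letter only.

Attach case instrumental ts- → tsthathgech.
Attach noun class class III nge- → ngetsthathgech.
Attach number singular u- (before consonant 'ng') → ungetsthathgech.
Apply epenthesis: ungetsthathgech → ungetsothathgech.
So the correct form is ungetsothathgech, option (B).
(C) ichongetsothathgech is wrong: it uses dual instead of singular for number.
(A) tsongeuthathgech is wrong: it has the affixes in the wrong order.

B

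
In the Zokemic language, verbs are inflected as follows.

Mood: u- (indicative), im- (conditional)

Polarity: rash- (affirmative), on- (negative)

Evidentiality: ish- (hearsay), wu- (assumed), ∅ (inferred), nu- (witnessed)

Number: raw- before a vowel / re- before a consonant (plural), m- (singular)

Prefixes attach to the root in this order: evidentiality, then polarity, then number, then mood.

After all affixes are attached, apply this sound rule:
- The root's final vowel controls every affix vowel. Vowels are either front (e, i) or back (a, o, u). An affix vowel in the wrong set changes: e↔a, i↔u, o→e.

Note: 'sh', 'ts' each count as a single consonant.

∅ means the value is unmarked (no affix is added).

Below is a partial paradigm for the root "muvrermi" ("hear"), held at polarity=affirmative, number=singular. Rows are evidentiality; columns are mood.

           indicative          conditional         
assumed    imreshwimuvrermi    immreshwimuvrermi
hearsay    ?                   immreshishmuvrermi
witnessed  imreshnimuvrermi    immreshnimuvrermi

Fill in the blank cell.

imreshishmuvrermi

Attach evidentiality hearsay ish- → ishmuvrermi.
Attach polarity affirmative rash- → rashishmuvrermi.
Attach number singular m- → mrashishmuvrermi.
Attach mood indicative u- → umrashishmuvrermi.
Apply vowel harmony: umrashishmuvrermi → imreshishmuvrermi.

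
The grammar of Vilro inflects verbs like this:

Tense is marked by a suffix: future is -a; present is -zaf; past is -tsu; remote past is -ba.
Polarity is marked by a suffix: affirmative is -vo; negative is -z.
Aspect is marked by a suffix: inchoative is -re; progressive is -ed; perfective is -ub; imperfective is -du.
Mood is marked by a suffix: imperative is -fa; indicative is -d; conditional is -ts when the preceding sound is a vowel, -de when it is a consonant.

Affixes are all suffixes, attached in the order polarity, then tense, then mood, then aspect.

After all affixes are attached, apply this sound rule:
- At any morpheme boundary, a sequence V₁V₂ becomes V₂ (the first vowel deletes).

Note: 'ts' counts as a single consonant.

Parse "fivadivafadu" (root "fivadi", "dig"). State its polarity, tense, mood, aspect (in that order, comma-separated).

affirmative, future, imperative, imperfective

Segment: fivadi-vo-a-fa-du.
polarity: -vo → affirmative.
tense: -a → future.
mood: -fa → imperative.
aspect: -du → imperfective.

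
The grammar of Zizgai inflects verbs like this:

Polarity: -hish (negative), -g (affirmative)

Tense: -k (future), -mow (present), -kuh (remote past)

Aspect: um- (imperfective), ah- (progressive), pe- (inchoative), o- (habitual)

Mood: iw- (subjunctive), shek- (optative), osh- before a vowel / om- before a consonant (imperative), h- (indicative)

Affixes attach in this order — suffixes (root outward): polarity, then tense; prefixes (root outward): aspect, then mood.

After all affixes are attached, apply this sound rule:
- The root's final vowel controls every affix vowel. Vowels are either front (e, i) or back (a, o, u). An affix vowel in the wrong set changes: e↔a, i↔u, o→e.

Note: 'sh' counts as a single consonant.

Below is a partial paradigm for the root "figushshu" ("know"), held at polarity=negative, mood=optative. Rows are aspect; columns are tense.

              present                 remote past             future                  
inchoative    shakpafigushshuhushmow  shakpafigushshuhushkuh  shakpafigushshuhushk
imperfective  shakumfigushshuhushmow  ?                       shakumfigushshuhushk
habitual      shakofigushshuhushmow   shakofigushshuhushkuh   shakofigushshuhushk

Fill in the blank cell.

Attach polarity negative -hish → figushshuhish.
Attach aspect imperfective um- → umfigushshuhish.
Attach tense remote past -kuh → umfigushshuhishkuh.
Attach mood optative shek- → shekumfigushshuhishkuh.
Apply vowel harmony: shekumfigushshuhishkuh → shakumfigushshuhushkuh.

shakumfigushshuhushkuh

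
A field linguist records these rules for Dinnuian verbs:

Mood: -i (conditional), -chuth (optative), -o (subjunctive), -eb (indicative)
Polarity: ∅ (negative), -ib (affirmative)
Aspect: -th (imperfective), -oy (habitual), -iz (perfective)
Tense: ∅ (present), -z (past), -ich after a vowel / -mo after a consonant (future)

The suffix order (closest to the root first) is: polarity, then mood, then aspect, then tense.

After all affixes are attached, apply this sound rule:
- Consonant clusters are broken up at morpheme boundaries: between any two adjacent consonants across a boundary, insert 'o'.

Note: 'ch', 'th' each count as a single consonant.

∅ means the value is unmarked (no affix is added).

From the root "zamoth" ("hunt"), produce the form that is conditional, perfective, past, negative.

polarity = negative: zero marking, form stays zamoth.
Attach mood conditional -i → zamothi.
Attach aspect perfective -iz → zamothiiz.
Attach tense past -z → zamothiizz.
Apply epenthesis: zamothiizz → zamothiizoz.

zamothiizoz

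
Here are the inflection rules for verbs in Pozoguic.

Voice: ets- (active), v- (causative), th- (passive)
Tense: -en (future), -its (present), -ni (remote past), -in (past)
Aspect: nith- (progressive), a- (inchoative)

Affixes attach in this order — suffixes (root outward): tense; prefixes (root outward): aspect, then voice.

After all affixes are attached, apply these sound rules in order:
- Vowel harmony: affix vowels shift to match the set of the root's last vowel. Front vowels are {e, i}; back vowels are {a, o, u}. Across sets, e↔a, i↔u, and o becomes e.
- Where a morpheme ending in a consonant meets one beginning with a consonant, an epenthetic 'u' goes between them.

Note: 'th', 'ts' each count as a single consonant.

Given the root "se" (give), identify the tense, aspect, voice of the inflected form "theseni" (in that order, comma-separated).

remote past, inchoative, passive

Segment: th-a-se-ni.
tense: -ni → remote past.
aspect: a- → inchoative.
voice: th- → passive.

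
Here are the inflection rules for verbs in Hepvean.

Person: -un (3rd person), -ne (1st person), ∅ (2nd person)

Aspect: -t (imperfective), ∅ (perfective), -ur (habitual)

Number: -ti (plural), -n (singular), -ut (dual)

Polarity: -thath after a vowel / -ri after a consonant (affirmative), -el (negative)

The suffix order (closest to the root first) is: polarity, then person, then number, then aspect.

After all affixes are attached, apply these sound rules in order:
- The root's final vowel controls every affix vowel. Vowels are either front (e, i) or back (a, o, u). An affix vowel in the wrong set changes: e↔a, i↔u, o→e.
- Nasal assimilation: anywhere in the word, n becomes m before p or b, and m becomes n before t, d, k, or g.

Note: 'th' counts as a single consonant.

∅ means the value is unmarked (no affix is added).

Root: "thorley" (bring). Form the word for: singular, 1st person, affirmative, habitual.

thorleyrinenir

Attach polarity affirmative -ri (after consonant 'y') → thorleyri.
Attach person 1st person -ne → thorleyrine.
Attach number singular -n → thorleyrinen.
Attach aspect habitual -ur → thorleyrinenur.
Apply vowel harmony: thorleyrinenur → thorleyrinenir.
Nasal assimilation: no change.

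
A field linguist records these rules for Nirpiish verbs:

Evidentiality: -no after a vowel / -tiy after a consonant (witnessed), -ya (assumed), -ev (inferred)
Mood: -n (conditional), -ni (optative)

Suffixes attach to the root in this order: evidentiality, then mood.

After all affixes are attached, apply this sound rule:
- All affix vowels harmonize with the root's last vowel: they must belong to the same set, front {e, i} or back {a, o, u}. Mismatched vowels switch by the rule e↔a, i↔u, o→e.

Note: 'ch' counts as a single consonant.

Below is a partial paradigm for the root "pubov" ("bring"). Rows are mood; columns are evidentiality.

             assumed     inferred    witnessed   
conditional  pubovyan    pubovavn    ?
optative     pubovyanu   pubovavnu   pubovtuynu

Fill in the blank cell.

pubovtuyn

Attach evidentiality witnessed -tiy (after consonant 'v') → pubovtiy.
Attach mood conditional -n → pubovtiyn.
Apply vowel harmony: pubovtiyn → pubovtuyn.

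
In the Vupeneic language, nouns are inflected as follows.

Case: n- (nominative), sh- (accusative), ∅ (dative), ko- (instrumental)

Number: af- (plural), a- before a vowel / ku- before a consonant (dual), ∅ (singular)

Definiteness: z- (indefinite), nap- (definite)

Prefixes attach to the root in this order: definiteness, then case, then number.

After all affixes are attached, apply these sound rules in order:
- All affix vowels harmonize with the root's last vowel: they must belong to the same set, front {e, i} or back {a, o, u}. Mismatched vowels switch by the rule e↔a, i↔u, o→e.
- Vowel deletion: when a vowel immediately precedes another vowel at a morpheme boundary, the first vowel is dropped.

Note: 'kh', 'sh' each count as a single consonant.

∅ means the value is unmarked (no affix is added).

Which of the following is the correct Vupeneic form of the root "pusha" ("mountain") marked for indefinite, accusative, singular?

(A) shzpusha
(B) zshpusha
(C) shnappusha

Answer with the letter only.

A

Attach definiteness indefinite z- → zpusha.
Attach case accusative sh- → shzpusha.
number = singular: zero marking, form stays shzpusha.
Vowel harmony: no change.
Vowel deletion: no change.
So the correct form is shzpusha, option (A).
(B) zshpusha is wrong: it has the affixes in the wrong order.
(C) shnappusha is wrong: it uses definite instead of indefinite for definiteness.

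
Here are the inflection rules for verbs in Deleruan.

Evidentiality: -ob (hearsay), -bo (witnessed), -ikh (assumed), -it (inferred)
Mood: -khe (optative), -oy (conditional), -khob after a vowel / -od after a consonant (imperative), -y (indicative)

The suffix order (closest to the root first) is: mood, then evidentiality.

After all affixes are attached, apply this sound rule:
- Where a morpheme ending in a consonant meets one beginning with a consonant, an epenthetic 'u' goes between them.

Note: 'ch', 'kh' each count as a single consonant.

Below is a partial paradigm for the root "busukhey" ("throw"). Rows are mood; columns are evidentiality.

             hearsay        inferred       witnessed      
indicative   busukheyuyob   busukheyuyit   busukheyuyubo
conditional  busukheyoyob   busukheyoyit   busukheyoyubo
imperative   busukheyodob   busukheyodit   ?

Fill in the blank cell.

busukheyodubo

Attach mood imperative -od (after consonant 'y') → busukheyod.
Attach evidentiality witnessed -bo → busukheyodbo.
Apply epenthesis: busukheyodbo → busukheyodubo.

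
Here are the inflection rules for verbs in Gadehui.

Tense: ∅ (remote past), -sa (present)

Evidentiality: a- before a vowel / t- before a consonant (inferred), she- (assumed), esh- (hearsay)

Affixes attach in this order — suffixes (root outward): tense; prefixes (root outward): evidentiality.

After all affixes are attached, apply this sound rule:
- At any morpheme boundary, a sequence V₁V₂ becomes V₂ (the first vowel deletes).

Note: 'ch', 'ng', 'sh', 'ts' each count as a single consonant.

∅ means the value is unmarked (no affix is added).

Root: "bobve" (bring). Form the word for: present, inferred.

Attach tense present -sa → bobvesa.
Attach evidentiality inferred t- (before consonant 'b') → tbobvesa.
Vowel deletion: no change.

tbobvesa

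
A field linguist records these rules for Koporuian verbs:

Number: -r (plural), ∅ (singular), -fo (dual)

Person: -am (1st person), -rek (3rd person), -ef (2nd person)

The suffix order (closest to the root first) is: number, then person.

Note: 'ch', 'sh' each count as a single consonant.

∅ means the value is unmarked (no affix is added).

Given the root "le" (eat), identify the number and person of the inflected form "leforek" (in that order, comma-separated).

dual, 3rd person

Segment: le-fo-rek.
number: -fo → dual.
person: -rek → 3rd person.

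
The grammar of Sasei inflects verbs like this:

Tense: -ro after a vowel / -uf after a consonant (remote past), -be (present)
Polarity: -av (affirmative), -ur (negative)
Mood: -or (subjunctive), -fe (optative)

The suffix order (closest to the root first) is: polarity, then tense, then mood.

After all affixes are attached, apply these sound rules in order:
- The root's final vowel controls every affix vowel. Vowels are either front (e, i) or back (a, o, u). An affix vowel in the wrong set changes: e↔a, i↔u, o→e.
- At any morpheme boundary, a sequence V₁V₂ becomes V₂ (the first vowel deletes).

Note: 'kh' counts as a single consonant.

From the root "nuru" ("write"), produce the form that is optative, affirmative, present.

Attach polarity affirmative -av → nuruav.
Attach tense present -be → nuruavbe.
Attach mood optative -fe → nuruavbefe.
Apply vowel harmony: nuruavbefe → nuruavbafa.
Apply vowel deletion: nuruavbafa → nuravbafa.

nuravbafa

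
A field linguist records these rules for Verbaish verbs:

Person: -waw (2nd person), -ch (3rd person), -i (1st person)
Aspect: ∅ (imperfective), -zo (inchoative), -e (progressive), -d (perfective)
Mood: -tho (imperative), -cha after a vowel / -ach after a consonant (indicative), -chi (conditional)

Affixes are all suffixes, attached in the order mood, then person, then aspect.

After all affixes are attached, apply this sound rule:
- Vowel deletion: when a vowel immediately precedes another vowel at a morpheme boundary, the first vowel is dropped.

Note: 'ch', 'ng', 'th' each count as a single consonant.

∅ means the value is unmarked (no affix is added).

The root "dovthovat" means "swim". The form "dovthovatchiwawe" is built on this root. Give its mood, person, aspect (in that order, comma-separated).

Segment: dovthovat-chi-waw-e.
mood: -chi → conditional.
person: -waw → 2nd person.
aspect: -e → progressive.

conditional, 2nd person, progressive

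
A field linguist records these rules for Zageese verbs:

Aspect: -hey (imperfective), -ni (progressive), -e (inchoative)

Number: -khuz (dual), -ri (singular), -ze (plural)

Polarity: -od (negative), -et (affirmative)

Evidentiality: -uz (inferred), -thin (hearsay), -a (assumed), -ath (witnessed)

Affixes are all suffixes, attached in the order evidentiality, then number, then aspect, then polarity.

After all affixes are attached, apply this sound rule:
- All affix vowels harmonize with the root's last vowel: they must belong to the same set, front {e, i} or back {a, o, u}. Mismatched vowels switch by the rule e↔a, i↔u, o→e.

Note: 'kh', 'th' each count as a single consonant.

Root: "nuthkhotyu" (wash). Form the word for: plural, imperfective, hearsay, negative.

nuthkhotyuthunzahayod

Attach evidentiality hearsay -thin → nuthkhotyuthin.
Attach number plural -ze → nuthkhotyuthinze.
Attach aspect imperfective -hey → nuthkhotyuthinzehey.
Attach polarity negative -od → nuthkhotyuthinzeheyod.
Apply vowel harmony: nuthkhotyuthinzeheyod → nuthkhotyuthunzahayod.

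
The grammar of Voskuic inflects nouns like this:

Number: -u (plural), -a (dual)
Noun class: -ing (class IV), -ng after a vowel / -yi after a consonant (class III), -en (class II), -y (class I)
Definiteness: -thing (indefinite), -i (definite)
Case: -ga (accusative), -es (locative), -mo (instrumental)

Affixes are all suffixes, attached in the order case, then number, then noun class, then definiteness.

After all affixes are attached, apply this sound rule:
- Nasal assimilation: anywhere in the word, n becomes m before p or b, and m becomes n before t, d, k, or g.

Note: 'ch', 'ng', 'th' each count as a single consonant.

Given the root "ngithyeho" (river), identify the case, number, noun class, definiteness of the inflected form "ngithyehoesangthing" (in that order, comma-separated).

Segment: ngithyeho-es-a-ng-thing.
case: -es → locative.
number: -a → dual.
noun class: -ng/yi → class III.
definiteness: -thing → indefinite.

locative, dual, class III, indefinite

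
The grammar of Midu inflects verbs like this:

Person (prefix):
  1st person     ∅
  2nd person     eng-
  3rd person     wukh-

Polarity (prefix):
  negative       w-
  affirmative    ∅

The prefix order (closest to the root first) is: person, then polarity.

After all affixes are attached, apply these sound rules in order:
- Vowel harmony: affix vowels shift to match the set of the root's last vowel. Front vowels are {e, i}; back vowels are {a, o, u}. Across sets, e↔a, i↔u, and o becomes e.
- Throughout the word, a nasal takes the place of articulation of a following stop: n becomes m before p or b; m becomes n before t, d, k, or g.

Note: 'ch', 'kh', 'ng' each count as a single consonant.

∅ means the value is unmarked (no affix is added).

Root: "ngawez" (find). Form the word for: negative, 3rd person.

wwikhngawez

Attach person 3rd person wukh- → wukhngawez.
Attach polarity negative w- → wwukhngawez.
Apply vowel harmony: wwukhngawez → wwikhngawez.
Nasal assimilation: no change.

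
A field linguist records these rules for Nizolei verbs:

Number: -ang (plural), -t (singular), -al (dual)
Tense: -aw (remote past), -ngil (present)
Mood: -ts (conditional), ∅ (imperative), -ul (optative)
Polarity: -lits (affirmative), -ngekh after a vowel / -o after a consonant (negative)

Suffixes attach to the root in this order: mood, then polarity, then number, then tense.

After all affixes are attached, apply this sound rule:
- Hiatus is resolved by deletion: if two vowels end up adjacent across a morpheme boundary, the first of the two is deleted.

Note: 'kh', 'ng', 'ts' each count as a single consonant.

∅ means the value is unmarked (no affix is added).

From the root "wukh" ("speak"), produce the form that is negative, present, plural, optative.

Attach mood optative -ul → wukhul.
Attach polarity negative -o (after consonant 'l') → wukhulo.
Attach number plural -ang → wukhuloang.
Attach tense present -ngil → wukhuloangngil.
Apply vowel deletion: wukhuloangngil → wukhulangngil.

wukhulangngil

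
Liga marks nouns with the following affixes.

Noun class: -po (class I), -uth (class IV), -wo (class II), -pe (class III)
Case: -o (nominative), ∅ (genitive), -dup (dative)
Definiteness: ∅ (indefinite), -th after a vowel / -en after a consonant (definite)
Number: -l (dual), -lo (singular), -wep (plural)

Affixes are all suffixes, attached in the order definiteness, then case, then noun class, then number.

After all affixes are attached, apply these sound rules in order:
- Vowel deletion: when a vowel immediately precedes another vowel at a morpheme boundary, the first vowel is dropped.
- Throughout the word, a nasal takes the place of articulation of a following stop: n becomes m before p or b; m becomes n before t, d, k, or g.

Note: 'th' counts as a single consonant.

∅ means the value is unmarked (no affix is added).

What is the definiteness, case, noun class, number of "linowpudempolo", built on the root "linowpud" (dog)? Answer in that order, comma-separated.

definite, genitive, class I, singular

Segment: linowpud-en-po-lo.
definiteness: -th/en → definite.
case: ∅ → genitive.
noun class: -po → class I.
number: -lo → singular.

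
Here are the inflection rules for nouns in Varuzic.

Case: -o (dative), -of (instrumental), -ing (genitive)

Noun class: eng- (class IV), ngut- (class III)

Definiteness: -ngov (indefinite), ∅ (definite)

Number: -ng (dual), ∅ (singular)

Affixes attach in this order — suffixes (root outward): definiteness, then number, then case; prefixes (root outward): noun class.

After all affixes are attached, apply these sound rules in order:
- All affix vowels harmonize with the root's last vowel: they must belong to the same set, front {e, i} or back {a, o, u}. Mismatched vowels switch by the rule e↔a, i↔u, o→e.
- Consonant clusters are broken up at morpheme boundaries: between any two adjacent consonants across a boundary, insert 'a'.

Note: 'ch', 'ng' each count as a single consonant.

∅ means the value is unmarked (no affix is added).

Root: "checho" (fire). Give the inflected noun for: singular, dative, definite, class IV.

angachechoo

definiteness = definite: zero marking, form stays checho.
number = singular: zero marking, form stays checho.
Attach noun class class IV eng- → engchecho.
Attach case dative -o → engchechoo.
Apply vowel harmony: engchechoo → angchechoo.
Apply epenthesis: angchechoo → angachechoo.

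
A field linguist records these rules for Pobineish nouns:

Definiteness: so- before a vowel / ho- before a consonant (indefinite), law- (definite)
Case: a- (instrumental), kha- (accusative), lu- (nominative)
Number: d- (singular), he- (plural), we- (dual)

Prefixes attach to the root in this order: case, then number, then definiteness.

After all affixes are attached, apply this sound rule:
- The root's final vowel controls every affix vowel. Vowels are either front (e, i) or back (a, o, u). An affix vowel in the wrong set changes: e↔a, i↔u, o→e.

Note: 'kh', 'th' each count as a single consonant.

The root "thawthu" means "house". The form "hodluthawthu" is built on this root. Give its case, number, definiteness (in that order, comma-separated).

nominative, singular, indefinite

Segment: ho-d-lu-thawthu.
case: lu- → nominative.
number: d- → singular.
definiteness: so/ho- → indefinite.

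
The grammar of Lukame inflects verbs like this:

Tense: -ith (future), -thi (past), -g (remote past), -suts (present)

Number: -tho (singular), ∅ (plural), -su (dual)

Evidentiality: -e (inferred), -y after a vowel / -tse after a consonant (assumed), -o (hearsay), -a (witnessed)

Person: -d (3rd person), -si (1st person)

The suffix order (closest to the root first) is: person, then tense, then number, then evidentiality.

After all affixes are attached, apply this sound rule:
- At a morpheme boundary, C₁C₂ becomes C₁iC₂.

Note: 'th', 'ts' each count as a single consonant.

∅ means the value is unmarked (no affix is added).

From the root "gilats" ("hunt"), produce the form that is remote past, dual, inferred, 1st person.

Attach person 1st person -si → gilatssi.
Attach tense remote past -g → gilatssig.
Attach number dual -su → gilatssigsu.
Attach evidentiality inferred -e → gilatssigsue.
Apply epenthesis: gilatssigsue → gilatsisigisue.

gilatsisigisue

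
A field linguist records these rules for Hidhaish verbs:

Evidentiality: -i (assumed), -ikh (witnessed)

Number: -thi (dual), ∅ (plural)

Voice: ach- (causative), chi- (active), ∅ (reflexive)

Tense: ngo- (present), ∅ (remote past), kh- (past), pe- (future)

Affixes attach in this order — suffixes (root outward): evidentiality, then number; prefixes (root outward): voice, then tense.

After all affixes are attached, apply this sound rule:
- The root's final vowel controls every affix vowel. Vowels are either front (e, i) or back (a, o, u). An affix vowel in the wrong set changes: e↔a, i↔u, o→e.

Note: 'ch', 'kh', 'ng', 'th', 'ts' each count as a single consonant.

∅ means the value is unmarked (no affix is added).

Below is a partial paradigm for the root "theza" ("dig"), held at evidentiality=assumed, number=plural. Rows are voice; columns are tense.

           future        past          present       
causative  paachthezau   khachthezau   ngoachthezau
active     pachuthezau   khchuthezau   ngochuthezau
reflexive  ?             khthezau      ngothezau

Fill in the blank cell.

pathezau

voice = reflexive: zero marking, form stays theza.
Attach evidentiality assumed -i → thezai.
Attach tense future pe- → pethezai.
number = plural: zero marking, form stays pethezai.
Apply vowel harmony: pethezai → pathezau.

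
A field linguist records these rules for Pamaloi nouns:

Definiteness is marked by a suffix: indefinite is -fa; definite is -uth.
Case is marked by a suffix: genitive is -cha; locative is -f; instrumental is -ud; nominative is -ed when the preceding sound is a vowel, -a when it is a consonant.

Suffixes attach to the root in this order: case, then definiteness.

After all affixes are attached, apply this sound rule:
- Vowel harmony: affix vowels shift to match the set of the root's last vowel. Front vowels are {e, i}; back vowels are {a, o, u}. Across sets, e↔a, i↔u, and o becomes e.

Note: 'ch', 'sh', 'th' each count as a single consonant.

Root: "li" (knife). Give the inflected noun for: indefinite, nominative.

liedfe

Attach case nominative -ed (after vowel 'i') → lied.
Attach definiteness indefinite -fa → liedfa.
Apply vowel harmony: liedfa → liedfe.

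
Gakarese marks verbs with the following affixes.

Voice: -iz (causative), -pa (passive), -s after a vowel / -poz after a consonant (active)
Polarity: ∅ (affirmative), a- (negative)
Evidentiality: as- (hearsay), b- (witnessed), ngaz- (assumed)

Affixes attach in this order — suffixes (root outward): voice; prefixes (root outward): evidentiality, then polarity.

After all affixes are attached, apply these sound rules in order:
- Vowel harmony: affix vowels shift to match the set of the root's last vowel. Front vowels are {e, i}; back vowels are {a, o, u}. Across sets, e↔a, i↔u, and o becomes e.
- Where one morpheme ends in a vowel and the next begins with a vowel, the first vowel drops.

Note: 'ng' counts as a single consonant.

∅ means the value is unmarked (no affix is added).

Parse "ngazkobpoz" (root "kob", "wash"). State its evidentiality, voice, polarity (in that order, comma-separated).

assumed, active, affirmative

Segment: ngaz-kob-poz.
evidentiality: ngaz- → assumed.
voice: -s/poz → active.
polarity: ∅ → affirmative.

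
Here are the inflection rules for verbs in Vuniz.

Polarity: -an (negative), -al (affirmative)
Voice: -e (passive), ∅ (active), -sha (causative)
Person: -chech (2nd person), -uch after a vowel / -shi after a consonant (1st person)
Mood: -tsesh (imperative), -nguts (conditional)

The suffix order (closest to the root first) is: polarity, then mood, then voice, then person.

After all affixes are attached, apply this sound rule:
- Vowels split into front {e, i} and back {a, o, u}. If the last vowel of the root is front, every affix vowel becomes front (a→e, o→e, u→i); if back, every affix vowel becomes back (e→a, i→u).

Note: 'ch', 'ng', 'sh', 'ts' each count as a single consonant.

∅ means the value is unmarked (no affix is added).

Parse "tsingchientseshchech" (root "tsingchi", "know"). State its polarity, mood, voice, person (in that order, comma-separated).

Segment: tsingchi-an-tsesh-chech.
polarity: -an → negative.
mood: -tsesh → imperative.
voice: ∅ → active.
person: -chech → 2nd person.

negative, imperative, active, 2nd person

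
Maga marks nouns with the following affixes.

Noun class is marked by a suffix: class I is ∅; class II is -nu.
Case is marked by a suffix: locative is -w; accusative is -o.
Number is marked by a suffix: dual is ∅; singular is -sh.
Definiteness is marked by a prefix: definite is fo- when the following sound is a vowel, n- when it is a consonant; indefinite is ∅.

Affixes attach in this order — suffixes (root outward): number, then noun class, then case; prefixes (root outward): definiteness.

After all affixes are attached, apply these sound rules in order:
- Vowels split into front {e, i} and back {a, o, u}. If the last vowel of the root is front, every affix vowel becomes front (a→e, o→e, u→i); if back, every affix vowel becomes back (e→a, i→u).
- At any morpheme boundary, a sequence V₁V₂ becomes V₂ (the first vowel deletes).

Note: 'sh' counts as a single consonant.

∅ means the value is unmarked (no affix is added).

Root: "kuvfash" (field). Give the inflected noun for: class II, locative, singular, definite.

nkuvfashshnuw

Attach definiteness definite n- (before consonant 'k') → nkuvfash.
Attach number singular -sh → nkuvfashsh.
Attach noun class class II -nu → nkuvfashshnu.
Attach case locative -w → nkuvfashshnuw.
Vowel harmony: no change.
Vowel deletion: no change.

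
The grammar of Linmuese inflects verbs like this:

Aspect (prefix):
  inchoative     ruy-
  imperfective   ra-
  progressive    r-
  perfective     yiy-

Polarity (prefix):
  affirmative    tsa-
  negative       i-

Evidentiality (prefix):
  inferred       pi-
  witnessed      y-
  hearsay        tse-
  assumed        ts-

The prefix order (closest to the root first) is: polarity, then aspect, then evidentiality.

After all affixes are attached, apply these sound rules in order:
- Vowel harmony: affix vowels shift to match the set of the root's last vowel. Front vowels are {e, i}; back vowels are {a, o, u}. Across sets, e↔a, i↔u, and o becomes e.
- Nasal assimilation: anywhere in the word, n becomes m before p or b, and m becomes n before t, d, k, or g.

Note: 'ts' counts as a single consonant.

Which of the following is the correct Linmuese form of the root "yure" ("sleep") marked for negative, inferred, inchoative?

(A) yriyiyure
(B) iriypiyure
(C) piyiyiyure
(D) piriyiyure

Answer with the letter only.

D

Attach polarity negative i- → iyure.
Attach aspect inchoative ruy- → ruyiyure.
Attach evidentiality inferred pi- → piruyiyure.
Apply vowel harmony: piruyiyure → piriyiyure.
Nasal assimilation: no change.
So the correct form is piriyiyure, option (D).
(C) piyiyiyure is wrong: it uses perfective instead of inchoative for aspect.
(B) iriypiyure is wrong: it has the affixes in the wrong order.
(A) yriyiyure is wrong: it uses witnessed instead of inferred for evidentiality.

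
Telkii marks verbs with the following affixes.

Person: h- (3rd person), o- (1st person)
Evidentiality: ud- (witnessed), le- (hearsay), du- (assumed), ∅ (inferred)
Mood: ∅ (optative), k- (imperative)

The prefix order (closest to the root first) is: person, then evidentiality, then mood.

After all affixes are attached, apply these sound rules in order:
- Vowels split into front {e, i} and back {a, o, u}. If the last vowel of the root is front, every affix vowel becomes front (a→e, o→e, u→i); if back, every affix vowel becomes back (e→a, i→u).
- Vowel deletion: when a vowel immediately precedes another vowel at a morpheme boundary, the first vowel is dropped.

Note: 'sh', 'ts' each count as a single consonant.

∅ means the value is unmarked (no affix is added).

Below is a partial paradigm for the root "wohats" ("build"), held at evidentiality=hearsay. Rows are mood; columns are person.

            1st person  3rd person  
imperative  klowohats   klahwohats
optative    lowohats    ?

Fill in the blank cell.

Attach person 3rd person h- → hwohats.
Attach evidentiality hearsay le- → lehwohats.
mood = optative: zero marking, form stays lehwohats.
Apply vowel harmony: lehwohats → lahwohats.
Vowel deletion: no change.

lahwohats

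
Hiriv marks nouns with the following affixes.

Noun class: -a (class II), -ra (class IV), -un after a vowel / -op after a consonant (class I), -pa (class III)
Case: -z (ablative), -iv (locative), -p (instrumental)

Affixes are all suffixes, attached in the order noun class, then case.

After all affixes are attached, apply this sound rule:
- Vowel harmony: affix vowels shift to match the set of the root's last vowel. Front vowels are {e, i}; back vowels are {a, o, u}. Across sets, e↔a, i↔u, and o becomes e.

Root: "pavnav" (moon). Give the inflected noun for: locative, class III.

pavnavpauv

Attach noun class class III -pa → pavnavpa.
Attach case locative -iv → pavnavpaiv.
Apply vowel harmony: pavnavpaiv → pavnavpauv.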